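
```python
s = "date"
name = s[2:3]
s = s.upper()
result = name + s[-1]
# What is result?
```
Trace:
  s='date'
  s='date', name='t'
  s='DATE', name='t'
  s='DATE', name='t', result='tE'

Final answer: 'tE'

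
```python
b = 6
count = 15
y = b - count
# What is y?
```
Trace:
  b=6
  b=6, count=15
  b=6, count=15, y=-9

Final answer: -9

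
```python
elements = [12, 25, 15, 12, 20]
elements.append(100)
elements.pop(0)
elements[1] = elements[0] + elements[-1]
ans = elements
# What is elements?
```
Trace:
  elements=[12, 25, 15, 12, 20]
  elements=[12, 25, 15, 12, 20, 100]
  elements=[25, 15, 12, 20, 100]
  elements=[25, 125, 12, 20, 100]
  elements=[25, 125, 12, 20, 100], ans=[25, 125, 12, 20, 100]

Final answer: [25, 125, 12, 20, 100]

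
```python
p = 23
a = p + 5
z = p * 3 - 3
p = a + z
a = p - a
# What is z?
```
Trace:
  p=23
  p=23, a=28
  p=23, a=28, z=66
  p=94, a=28, z=66
  p=94, a=66, z=66

Final answer: 66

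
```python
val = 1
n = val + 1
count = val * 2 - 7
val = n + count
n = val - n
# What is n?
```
Trace:
  val=1
  val=1, n=2
  val=1, n=2, count=-5
  val=-3, n=2, count=-5
  val=-3, n=-5, count=-5

Final answer: -5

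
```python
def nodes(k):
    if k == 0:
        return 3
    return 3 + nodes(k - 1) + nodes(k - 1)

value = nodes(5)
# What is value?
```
Call trace (a repeated sub-call is expanded the first time; later identical calls just restate its return value):
nodes(k=5)
  nodes(k=4)
    nodes(k=3)
      nodes(k=2)
        nodes(k=1)
          nodes(k=0)
          -> return 3
          nodes(k=0)
          -> return 3
        -> return 9
        nodes(k=1) -> return 9  (same call as traced above)
      -> return 21
      nodes(k=2) -> return 21  (same call as traced above)
    -> return 45
    nodes(k=3) -> return 45  (same call as traced above)
  -> return 93
  nodes(k=4) -> return 93  (same call as traced above)
-> return 189

Final answer: 189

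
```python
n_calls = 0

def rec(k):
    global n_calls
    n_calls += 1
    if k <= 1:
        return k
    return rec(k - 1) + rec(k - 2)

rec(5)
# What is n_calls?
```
Call trace (a repeated sub-call is expanded the first time; later identical calls just restate its return value):
rec(k=5)
  rec(k=4)
    rec(k=3)
      rec(k=2)
        rec(k=1)
        -> return 1
        rec(k=0)
        -> return 0
      -> return 1
      rec(k=1)
      -> return 1
    -> return 2
    rec(k=2) -> return 1  (same call as traced above)
  -> return 3
  rec(k=3) -> return 2  (same call as traced above)
-> return 5

n_calls is incremented once per call, so count the calls in each subtree. Let C(k) = number of calls made by rec(k).
C(0) = C(1) = 1 (base case, no recursion); C(k) = 1 + C(k - 1) + C(k - 2) otherwise.
C(2) = 1 + C(1) + C(0) = 1 + 1 + 1 = 3
C(3) = 1 + C(2) + C(1) = 1 + 3 + 1 = 5
C(4) = 1 + C(3) + C(2) = 1 + 5 + 3 = 9
C(5) = 1 + C(4) + C(3) = 1 + 9 + 5 = 15
n_calls = C(5) = 15

Final answer: 15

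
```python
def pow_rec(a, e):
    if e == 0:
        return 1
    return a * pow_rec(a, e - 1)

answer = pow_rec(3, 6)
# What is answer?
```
Call trace:
pow_rec(a=3, e=6)
  pow_rec(a=3, e=5)
    pow_rec(a=3, e=4)
      pow_rec(a=3, e=3)
        pow_rec(a=3, e=2)
          pow_rec(a=3, e=1)
            pow_rec(a=3, e=0)
            -> return 1
          -> return 3
        -> return 9
      -> return 27
    -> return 81
  -> return 243
-> return 729

Final answer: 729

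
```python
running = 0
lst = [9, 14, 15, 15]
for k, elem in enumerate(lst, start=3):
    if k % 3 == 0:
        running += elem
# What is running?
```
Trace:
  running=0
  running=9, k=3, elem=9
  running=9, k=4, elem=14
  running=9, k=5, elem=15
  running=24, k=6, elem=15

Final answer: 24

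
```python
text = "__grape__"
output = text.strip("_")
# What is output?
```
Trace:
  text='__grape__'
  text='__grape__', output='grape'

Final answer: 'grape'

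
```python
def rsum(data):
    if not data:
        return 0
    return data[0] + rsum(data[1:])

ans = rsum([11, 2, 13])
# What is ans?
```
Call trace:
rsum(data=[11, 2, 13])
  rsum(data=[2, 13])
    rsum(data=[13])
      rsum(data=[])
      -> return 0
    -> return 13
  -> return 15
-> return 26

Final answer: 26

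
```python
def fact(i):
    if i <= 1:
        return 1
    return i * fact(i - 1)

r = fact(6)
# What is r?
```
Call trace:
fact(i=6)
  fact(i=5)
    fact(i=4)
      fact(i=3)
        fact(i=2)
          fact(i=1)
          -> return 1
        -> return 2
      -> return 6
    -> return 24
  -> return 120
-> return 720

Final answer: 720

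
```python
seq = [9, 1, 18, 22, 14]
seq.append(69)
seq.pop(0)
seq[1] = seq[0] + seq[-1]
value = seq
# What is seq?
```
Trace:
  seq=[9, 1, 18, 22, 14]
  seq=[9, 1, 18, 22, 14, 69]
  seq=[1, 18, 22, 14, 69]
  seq=[1, 70, 22, 14, 69]
  seq=[1, 70, 22, 14, 69], value=[1, 70, 22, 14, 69]

Final answer: [1, 70, 22, 14, 69]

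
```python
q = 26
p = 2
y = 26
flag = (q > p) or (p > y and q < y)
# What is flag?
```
Trace:
  q=26
  q=26, p=2
  q=26, p=2, y=26
  q=26, p=2, y=26, flag=True

Final answer: True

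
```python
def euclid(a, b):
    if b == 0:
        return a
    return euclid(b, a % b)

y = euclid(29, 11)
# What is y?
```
Call trace:
euclid(a=29, b=11)
  euclid(a=11, b=7)
    euclid(a=7, b=4)
      euclid(a=4, b=3)
        euclid(a=3, b=1)
          euclid(a=1, b=0)
          -> return 1
        -> return 1
      -> return 1
    -> return 1
  -> return 1
-> return 1

Final answer: 1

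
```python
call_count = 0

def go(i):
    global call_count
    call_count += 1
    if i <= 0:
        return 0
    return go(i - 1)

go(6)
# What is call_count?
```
Call trace:
go(i=6)
  go(i=5)
    go(i=4)
      go(i=3)
        go(i=2)
          go(i=1)
            go(i=0)
            -> return 0
          -> return 0
        -> return 0
      -> return 0
    -> return 0
  -> return 0
-> return 0

call_count is incremented once per call. go is entered once for each i = 6, 5, 4, 3, 2, 1, 0 (the i <= 0 call returns without recursing), i.e. 6 + 1 calls.
call_count = 7

Final answer: 7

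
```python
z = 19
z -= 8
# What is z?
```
Trace:
  z=19
  z=11

Final answer: 11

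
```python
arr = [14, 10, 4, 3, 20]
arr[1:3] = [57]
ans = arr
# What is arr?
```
Trace:
  arr=[14, 10, 4, 3, 20]
  arr=[14, 57, 3, 20]
  arr=[14, 57, 3, 20], ans=[14, 57, 3, 20]

Final answer: [14, 57, 3, 20]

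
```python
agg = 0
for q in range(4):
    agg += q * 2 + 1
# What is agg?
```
Trace:
  agg=0
  agg=1, q=0
  agg=4, q=1
  agg=9, q=2
  agg=16, q=3

Final answer: 16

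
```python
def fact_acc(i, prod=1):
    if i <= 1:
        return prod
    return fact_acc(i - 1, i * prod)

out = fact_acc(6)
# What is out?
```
Call trace:
fact_acc(i=6, prod=1)
  fact_acc(i=5, prod=6)
    fact_acc(i=4, prod=30)
      fact_acc(i=3, prod=120)
        fact_acc(i=2, prod=360)
          fact_acc(i=1, prod=720)
          -> return 720
        -> return 720
      -> return 720
    -> return 720
  -> return 720
-> return 720

Final answer: 720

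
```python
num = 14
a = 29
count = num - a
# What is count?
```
Trace:
  num=14
  num=14, a=29
  num=14, a=29, count=-15

Final answer: -15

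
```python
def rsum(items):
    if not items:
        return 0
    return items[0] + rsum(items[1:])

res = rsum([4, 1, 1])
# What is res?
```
Call trace:
rsum(items=[4, 1, 1])
  rsum(items=[1, 1])
    rsum(items=[1])
      rsum(items=[])
      -> return 0
    -> return 1
  -> return 2
-> return 6

Final answer: 6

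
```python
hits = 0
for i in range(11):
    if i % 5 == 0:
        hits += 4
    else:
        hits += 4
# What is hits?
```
Trace:
  hits=0
  hits=4, i=0
  hits=8, i=1
  hits=12, i=2
  hits=16, i=3
  hits=20, i=4
  hits=24, i=5
  hits=28, i=6
  hits=32, i=7
  hits=36, i=8
  hits=40, i=9
  hits=44, i=10

Final answer: 44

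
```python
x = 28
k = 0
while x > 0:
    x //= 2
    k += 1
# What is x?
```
Trace:
  x=28
  x=28, k=0
  x=14, k=1
  x=7, k=2
  x=3, k=3
  x=1, k=4
  x=0, k=5

Final answer: 0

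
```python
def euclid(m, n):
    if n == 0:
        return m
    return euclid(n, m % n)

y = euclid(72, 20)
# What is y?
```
Call trace:
euclid(m=72, n=20)
  euclid(m=20, n=12)
    euclid(m=12, n=8)
      euclid(m=8, n=4)
        euclid(m=4, n=0)
        -> return 4
      -> return 4
    -> return 4
  -> return 4
-> return 4

Final answer: 4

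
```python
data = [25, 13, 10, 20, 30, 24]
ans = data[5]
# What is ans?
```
Trace:
  data=[25, 13, 10, 20, 30, 24]
  data=[25, 13, 10, 20, 30, 24], ans=24

Final answer: 24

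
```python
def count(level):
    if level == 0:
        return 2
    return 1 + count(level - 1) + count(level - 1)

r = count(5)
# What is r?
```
Call trace (a repeated sub-call is expanded the first time; later identical calls just restate its return value):
count(level=5)
  count(level=4)
    count(level=3)
      count(level=2)
        count(level=1)
          count(level=0)
          -> return 2
          count(level=0)
          -> return 2
        -> return 5
        count(level=1) -> return 5  (same call as traced above)
      -> return 11
      count(level=2) -> return 11  (same call as traced above)
    -> return 23
    count(level=3) -> return 23  (same call as traced above)
  -> return 47
  count(level=4) -> return 47  (same call as traced above)
-> return 95

Final answer: 95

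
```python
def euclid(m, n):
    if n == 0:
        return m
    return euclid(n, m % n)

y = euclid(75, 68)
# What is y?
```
Call trace:
euclid(m=75, n=68)
  euclid(m=68, n=7)
    euclid(m=7, n=5)
      euclid(m=5, n=2)
        euclid(m=2, n=1)
          euclid(m=1, n=0)
          -> return 1
        -> return 1
      -> return 1
    -> return 1
  -> return 1
-> return 1

Final answer: 1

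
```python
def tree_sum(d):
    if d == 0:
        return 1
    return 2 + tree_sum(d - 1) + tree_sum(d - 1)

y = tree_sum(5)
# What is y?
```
Call trace (a repeated sub-call is expanded the first time; later identical calls just restate its return value):
tree_sum(d=5)
  tree_sum(d=4)
    tree_sum(d=3)
      tree_sum(d=2)
        tree_sum(d=1)
          tree_sum(d=0)
          -> return 1
          tree_sum(d=0)
          -> return 1
        -> return 4
        tree_sum(d=1) -> return 4  (same call as traced above)
      -> return 10
      tree_sum(d=2) -> return 10  (same call as traced above)
    -> return 22
    tree_sum(d=3) -> return 22  (same call as traced above)
  -> return 46
  tree_sum(d=4) -> return 46  (same call as traced above)
-> return 94

Final answer: 94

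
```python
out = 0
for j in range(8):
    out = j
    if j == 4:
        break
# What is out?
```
Trace:
  out=0
  out=0, j=0
  out=1, j=1
  out=2, j=2
  out=3, j=3
  out=4, j=4

Final answer: 4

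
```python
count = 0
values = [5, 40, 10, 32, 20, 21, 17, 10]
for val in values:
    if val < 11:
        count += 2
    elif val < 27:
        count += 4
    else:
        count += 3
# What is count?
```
Trace:
  count=0
  count=2, val=5
  count=5, val=40
  count=7, val=10
  count=10, val=32
  count=14, val=20
  count=18, val=21
  count=22, val=17
  count=24, val=10

Final answer: 24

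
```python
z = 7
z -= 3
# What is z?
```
Trace:
  z=7
  z=4

Final answer: 4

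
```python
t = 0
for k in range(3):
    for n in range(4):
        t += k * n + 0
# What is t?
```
Trace:
  t=0
  t=0, k=0, n=0
  t=0, k=0, n=1
  t=0, k=0, n=2
  t=0, k=0, n=3
  t=0, k=1, n=0
  t=1, k=1, n=1
  t=3, k=1, n=2
  t=6, k=1, n=3
  t=6, k=2, n=0
  t=8, k=2, n=1
  t=12, k=2, n=2
  t=18, k=2, n=3

Final answer: 18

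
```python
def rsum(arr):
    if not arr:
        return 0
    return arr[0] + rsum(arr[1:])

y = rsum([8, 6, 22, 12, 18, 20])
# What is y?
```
Call trace:
rsum(arr=[8, 6, 22, 12, 18, 20])
  rsum(arr=[6, 22, 12, 18, 20])
    rsum(arr=[22, 12, 18, 20])
      rsum(arr=[12, 18, 20])
        rsum(arr=[18, 20])
          rsum(arr=[20])
            rsum(arr=[])
            -> return 0
          -> return 20
        -> return 38
      -> return 50
    -> return 72
  -> return 78
-> return 86

Final answer: 86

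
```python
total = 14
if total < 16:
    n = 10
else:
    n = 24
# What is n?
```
Trace:
  total=14
  total=14, n=10

Final answer: 10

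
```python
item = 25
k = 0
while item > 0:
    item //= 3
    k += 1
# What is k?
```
Trace:
  item=25
  item=25, k=0
  item=8, k=1
  item=2, k=2
  item=0, k=3

Final answer: 3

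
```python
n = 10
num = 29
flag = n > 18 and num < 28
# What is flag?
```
Trace:
  n=10
  n=10, num=29
  n=10, num=29, flag=False

Final answer: False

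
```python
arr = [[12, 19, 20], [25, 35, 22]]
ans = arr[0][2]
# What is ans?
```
Trace:
  arr=[[12, 19, 20], [25, 35, 22]]
  arr=[[12, 19, 20], [25, 35, 22]], ans=20

Final answer: 20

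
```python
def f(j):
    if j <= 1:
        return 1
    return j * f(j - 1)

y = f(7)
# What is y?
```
Call trace:
f(j=7)
  f(j=6)
    f(j=5)
      f(j=4)
        f(j=3)
          f(j=2)
            f(j=1)
            -> return 1
          -> return 2
        -> return 6
      -> return 24
    -> return 120
  -> return 720
-> return 5040

Final answer: 5040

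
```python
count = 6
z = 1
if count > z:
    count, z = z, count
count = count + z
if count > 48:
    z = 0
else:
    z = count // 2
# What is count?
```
Trace:
  count=6
  count=6, z=1
  count=1, z=6
  count=7, z=6
  count=7, z=3

Final answer: 7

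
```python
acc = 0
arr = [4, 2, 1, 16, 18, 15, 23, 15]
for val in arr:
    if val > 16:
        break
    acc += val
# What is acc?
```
Trace:
  acc=0
  acc=4, val=4
  acc=6, val=2
  acc=7, val=1
  acc=23, val=16
  acc=23, val=18

Final answer: 23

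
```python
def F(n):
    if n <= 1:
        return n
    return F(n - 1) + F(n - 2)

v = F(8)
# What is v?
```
Call trace (a repeated sub-call is expanded the first time; later identical calls just restate its return value):
F(n=8)
  F(n=7)
    F(n=6)
      F(n=5)
        F(n=4)
          F(n=3)
            F(n=2)
              F(n=1)
              -> return 1
              F(n=0)
              -> return 0
            -> return 1
            F(n=1)
            -> return 1
          -> return 2
          F(n=2) -> return 1  (same call as traced above)
        -> return 3
        F(n=3) -> return 2  (same call as traced above)
      -> return 5
      F(n=4) -> return 3  (same call as traced above)
    -> return 8
    F(n=5) -> return 5  (same call as traced above)
  -> return 13
  F(n=6) -> return 8  (same call as traced above)
-> return 21

Final answer: 21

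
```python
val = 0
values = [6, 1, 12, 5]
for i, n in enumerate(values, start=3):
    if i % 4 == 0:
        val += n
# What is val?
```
Trace:
  val=0
  val=0, i=3, n=6
  val=1, i=4, n=1
  val=1, i=5, n=12
  val=1, i=6, n=5

Final answer: 1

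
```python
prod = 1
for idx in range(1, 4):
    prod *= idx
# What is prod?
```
Trace:
  prod=1
  prod=1, idx=1
  prod=2, idx=2
  prod=6, idx=3

Final answer: 6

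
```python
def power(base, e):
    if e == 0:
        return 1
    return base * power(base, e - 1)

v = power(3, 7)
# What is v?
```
Call trace:
power(base=3, e=7)
  power(base=3, e=6)
    power(base=3, e=5)
      power(base=3, e=4)
        power(base=3, e=3)
          power(base=3, e=2)
            power(base=3, e=1)
              power(base=3, e=0)
              -> return 1
            -> return 3
          -> return 9
        -> return 27
      -> return 81
    -> return 243
  -> return 729
-> return 2187

Final answer: 2187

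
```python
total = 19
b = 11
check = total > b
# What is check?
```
Trace:
  total=19
  total=19, b=11
  total=19, b=11, check=True

Final answer: True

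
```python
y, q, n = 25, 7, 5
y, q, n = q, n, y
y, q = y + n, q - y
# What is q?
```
Trace:
  y=25, q=7, n=5
  y=7, q=5, n=25
  y=32, q=-2, n=25

Final answer: -2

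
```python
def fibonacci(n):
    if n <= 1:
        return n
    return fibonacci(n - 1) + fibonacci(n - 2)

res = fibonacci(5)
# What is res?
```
Call trace (a repeated sub-call is expanded the first time; later identical calls just restate its return value):
fibonacci(n=5)
  fibonacci(n=4)
    fibonacci(n=3)
      fibonacci(n=2)
        fibonacci(n=1)
        -> return 1
        fibonacci(n=0)
        -> return 0
      -> return 1
      fibonacci(n=1)
      -> return 1
    -> return 2
    fibonacci(n=2) -> return 1  (same call as traced above)
  -> return 3
  fibonacci(n=3) -> return 2  (same call as traced above)
-> return 5

Final answer: 5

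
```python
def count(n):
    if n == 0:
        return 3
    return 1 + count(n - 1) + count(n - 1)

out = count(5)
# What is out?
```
Call trace (a repeated sub-call is expanded the first time; later identical calls just restate its return value):
count(n=5)
  count(n=4)
    count(n=3)
      count(n=2)
        count(n=1)
          count(n=0)
          -> return 3
          count(n=0)
          -> return 3
        -> return 7
        count(n=1) -> return 7  (same call as traced above)
      -> return 15
      count(n=2) -> return 15  (same call as traced above)
    -> return 31
    count(n=3) -> return 31  (same call as traced above)
  -> return 63
  count(n=4) -> return 63  (same call as traced above)
-> return 127

Final answer: 127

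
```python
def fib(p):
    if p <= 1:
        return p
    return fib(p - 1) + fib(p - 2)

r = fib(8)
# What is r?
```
Call trace (a repeated sub-call is expanded the first time; later identical calls just restate its return value):
fib(p=8)
  fib(p=7)
    fib(p=6)
      fib(p=5)
        fib(p=4)
          fib(p=3)
            fib(p=2)
              fib(p=1)
              -> return 1
              fib(p=0)
              -> return 0
            -> return 1
            fib(p=1)
            -> return 1
          -> return 2
          fib(p=2) -> return 1  (same call as traced above)
        -> return 3
        fib(p=3) -> return 2  (same call as traced above)
      -> return 5
      fib(p=4) -> return 3  (same call as traced above)
    -> return 8
    fib(p=5) -> return 5  (same call as traced above)
  -> return 13
  fib(p=6) -> return 8  (same call as traced above)
-> return 21

Final answer: 21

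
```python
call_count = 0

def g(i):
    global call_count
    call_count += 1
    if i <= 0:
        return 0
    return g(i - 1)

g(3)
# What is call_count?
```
Call trace:
g(i=3)
  g(i=2)
    g(i=1)
      g(i=0)
      -> return 0
    -> return 0
  -> return 0
-> return 0

call_count is incremented once per call. g is entered once for each i = 3, 2, 1, 0 (the i <= 0 call returns without recursing), i.e. 3 + 1 calls.
call_count = 4

Final answer: 4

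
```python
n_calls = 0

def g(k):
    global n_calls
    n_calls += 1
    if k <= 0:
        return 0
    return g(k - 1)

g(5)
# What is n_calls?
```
Call trace:
g(k=5)
  g(k=4)
    g(k=3)
      g(k=2)
        g(k=1)
          g(k=0)
          -> return 0
        -> return 0
      -> return 0
    -> return 0
  -> return 0
-> return 0

n_calls is incremented once per call. g is entered once for each k = 5, 4, 3, 2, 1, 0 (the k <= 0 call returns without recursing), i.e. 5 + 1 calls.
n_calls = 6

Final answer: 6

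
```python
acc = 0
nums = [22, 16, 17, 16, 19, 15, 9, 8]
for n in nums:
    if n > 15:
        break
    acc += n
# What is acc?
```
Trace:
  acc=0
  acc=0, n=22

Final answer: 0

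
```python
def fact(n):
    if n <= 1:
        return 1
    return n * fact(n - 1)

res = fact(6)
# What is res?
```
Call trace:
fact(n=6)
  fact(n=5)
    fact(n=4)
      fact(n=3)
        fact(n=2)
          fact(n=1)
          -> return 1
        -> return 2
      -> return 6
    -> return 24
  -> return 120
-> return 720

Final answer: 720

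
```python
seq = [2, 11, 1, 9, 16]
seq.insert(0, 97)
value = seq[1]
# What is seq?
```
Trace:
  seq=[2, 11, 1, 9, 16]
  seq=[97, 2, 11, 1, 9, 16]
  seq=[97, 2, 11, 1, 9, 16], value=2

Final answer: [97, 2, 11, 1, 9, 16]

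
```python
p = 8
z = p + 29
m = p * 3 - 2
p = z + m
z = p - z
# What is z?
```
Trace:
  p=8
  p=8, z=37
  p=8, z=37, m=22
  p=59, z=37, m=22
  p=59, z=22, m=22

Final answer: 22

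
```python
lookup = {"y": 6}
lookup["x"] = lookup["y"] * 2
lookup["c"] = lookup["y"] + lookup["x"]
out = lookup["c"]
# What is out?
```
Trace:
  lookup={'y': 6}
  lookup={'y': 6, 'x': 12}
  lookup={'y': 6, 'x': 12, 'c': 18}
  lookup={'y': 6, 'x': 12, 'c': 18}, out=18

Final answer: 18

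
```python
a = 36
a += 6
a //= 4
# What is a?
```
Trace:
  a=36
  a=42
  a=10

Final answer: 10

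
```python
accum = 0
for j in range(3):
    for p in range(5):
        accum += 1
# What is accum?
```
Trace:
  accum=0
  accum=1, j=0, p=0
  accum=2, j=0, p=1
  accum=3, j=0, p=2
  accum=4, j=0, p=3
  accum=5, j=0, p=4
  accum=6, j=1, p=0
  accum=7, j=1, p=1
  accum=8, j=1, p=2
  accum=9, j=1, p=3
  accum=10, j=1, p=4
  accum=11, j=2, p=0
  accum=12, j=2, p=1
  accum=13, j=2, p=2
  accum=14, j=2, p=3
  accum=15, j=2, p=4

Final answer: 15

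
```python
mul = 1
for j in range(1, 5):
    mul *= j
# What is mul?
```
Trace:
  mul=1
  mul=1, j=1
  mul=2, j=2
  mul=6, j=3
  mul=24, j=4

Final answer: 24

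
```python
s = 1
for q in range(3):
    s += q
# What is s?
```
Trace:
  s=1
  s=1, q=0
  s=2, q=1
  s=4, q=2

Final answer: 4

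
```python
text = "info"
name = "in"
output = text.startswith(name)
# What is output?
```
Trace:
  text='info'
  text='info', name='in'
  text='info', name='in', output=True

Final answer: True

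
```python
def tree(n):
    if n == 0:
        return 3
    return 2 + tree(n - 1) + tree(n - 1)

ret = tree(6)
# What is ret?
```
Call trace (a repeated sub-call is expanded the first time; later identical calls just restate its return value):
tree(n=6)
  tree(n=5)
    tree(n=4)
      tree(n=3)
        tree(n=2)
          tree(n=1)
            tree(n=0)
            -> return 3
            tree(n=0)
            -> return 3
          -> return 8
          tree(n=1) -> return 8  (same call as traced above)
        -> return 18
        tree(n=2) -> return 18  (same call as traced above)
      -> return 38
      tree(n=3) -> return 38  (same call as traced above)
    -> return 78
    tree(n=4) -> return 78  (same call as traced above)
  -> return 158
  tree(n=5) -> return 158  (same call as traced above)
-> return 318

Final answer: 318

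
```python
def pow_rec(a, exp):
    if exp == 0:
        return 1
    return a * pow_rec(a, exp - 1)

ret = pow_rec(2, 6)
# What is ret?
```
Call trace:
pow_rec(a=2, exp=6)
  pow_rec(a=2, exp=5)
    pow_rec(a=2, exp=4)
      pow_rec(a=2, exp=3)
        pow_rec(a=2, exp=2)
          pow_rec(a=2, exp=1)
            pow_rec(a=2, exp=0)
            -> return 1
          -> return 2
        -> return 4
      -> return 8
    -> return 16
  -> return 32
-> return 64

Final answer: 64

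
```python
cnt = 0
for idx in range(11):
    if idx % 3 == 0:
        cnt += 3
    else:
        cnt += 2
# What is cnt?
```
Trace:
  cnt=0
  cnt=3, idx=0
  cnt=5, idx=1
  cnt=7, idx=2
  cnt=10, idx=3
  cnt=12, idx=4
  cnt=14, idx=5
  cnt=17, idx=6
  cnt=19, idx=7
  cnt=21, idx=8
  cnt=24, idx=9
  cnt=26, idx=10

Final answer: 26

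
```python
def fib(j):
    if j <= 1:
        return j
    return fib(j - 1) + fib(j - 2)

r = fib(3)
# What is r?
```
Call trace:
fib(j=3)
  fib(j=2)
    fib(j=1)
    -> return 1
    fib(j=0)
    -> return 0
  -> return 1
  fib(j=1)
  -> return 1
-> return 2

Final answer: 2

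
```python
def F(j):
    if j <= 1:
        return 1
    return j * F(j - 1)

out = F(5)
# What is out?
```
Call trace:
F(j=5)
  F(j=4)
    F(j=3)
      F(j=2)
        F(j=1)
        -> return 1
      -> return 2
    -> return 6
  -> return 24
-> return 120

Final answer: 120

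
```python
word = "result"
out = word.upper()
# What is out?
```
Trace:
  word='result'
  word='result', out='RESULT'

Final answer: 'RESULT'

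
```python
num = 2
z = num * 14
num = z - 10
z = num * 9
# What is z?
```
Trace:
  num=2
  num=2, z=28
  num=18, z=28
  num=18, z=162

Final answer: 162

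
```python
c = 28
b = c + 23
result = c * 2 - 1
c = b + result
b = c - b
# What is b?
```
Trace:
  c=28
  c=28, b=51
  c=28, b=51, result=55
  c=106, b=51, result=55
  c=106, b=55, result=55

Final answer: 55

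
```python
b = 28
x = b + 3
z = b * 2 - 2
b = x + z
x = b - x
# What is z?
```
Trace:
  b=28
  b=28, x=31
  b=28, x=31, z=54
  b=85, x=31, z=54
  b=85, x=54, z=54

Final answer: 54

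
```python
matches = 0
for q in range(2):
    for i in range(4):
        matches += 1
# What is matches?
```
Trace:
  matches=0
  matches=1, q=0, i=0
  matches=2, q=0, i=1
  matches=3, q=0, i=2
  matches=4, q=0, i=3
  matches=5, q=1, i=0
  matches=6, q=1, i=1
  matches=7, q=1, i=2
  matches=8, q=1, i=3

Final answer: 8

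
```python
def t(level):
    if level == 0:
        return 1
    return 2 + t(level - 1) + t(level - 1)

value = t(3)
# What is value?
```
Call trace (a repeated sub-call is expanded the first time; later identical calls just restate its return value):
t(level=3)
  t(level=2)
    t(level=1)
      t(level=0)
      -> return 1
      t(level=0)
      -> return 1
    -> return 4
    t(level=1) -> return 4  (same call as traced above)
  -> return 10
  t(level=2) -> return 10  (same call as traced above)
-> return 22

Final answer: 22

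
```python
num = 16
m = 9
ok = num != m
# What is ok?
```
Trace:
  num=16
  num=16, m=9
  num=16, m=9, ok=True

Final answer: True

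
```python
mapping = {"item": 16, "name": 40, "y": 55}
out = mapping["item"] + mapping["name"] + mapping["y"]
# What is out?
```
Trace:
  mapping={'item': 16, 'name': 40, 'y': 55}
  mapping={'item': 16, 'name': 40, 'y': 55}, out=111

Final answer: 111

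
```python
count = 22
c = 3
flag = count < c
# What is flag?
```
Trace:
  count=22
  count=22, c=3
  count=22, c=3, flag=False

Final answer: False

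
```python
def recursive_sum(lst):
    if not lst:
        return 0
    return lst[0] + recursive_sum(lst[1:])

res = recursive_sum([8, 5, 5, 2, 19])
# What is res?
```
Call trace:
recursive_sum(lst=[8, 5, 5, 2, 19])
  recursive_sum(lst=[5, 5, 2, 19])
    recursive_sum(lst=[5, 2, 19])
      recursive_sum(lst=[2, 19])
        recursive_sum(lst=[19])
          recursive_sum(lst=[])
          -> return 0
        -> return 19
      -> return 21
    -> return 26
  -> return 31
-> return 39

Final answer: 39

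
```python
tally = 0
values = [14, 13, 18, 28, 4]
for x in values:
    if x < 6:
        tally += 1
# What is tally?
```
Trace:
  tally=0
  tally=0, x=14
  tally=0, x=13
  tally=0, x=18
  tally=0, x=28
  tally=1, x=4

Final answer: 1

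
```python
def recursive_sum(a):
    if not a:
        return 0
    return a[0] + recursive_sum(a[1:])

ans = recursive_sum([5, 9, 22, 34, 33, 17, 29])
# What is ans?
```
Call trace:
recursive_sum(a=[5, 9, 22, 34, 33, 17, 29])
  recursive_sum(a=[9, 22, 34, 33, 17, 29])
    recursive_sum(a=[22, 34, 33, 17, 29])
      recursive_sum(a=[34, 33, 17, 29])
        recursive_sum(a=[33, 17, 29])
          recursive_sum(a=[17, 29])
            recursive_sum(a=[29])
              recursive_sum(a=[])
              -> return 0
            -> return 29
          -> return 46
        -> return 79
      -> return 113
    -> return 135
  -> return 144
-> return 149

Final answer: 149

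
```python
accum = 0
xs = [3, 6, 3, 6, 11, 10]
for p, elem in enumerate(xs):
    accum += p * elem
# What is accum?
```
Trace:
  accum=0
  accum=0, p=0, elem=3
  accum=6, p=1, elem=6
  accum=12, p=2, elem=3
  accum=30, p=3, elem=6
  accum=74, p=4, elem=11
  accum=124, p=5, elem=10

Final answer: 124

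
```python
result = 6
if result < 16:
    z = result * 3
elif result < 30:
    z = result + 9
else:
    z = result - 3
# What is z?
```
Trace:
  result=6
  result=6, z=18

Final answer: 18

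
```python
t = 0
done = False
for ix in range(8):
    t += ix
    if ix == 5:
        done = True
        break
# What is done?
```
Trace:
  t=0
  t=0, done=False
  t=0, done=False, ix=0
  t=1, done=False, ix=1
  t=3, done=False, ix=2
  t=6, done=False, ix=3
  t=10, done=False, ix=4
  t=15, done=True, ix=5

Final answer: True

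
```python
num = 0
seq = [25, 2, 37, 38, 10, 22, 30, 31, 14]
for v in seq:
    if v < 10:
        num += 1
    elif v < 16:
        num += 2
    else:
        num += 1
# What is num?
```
Trace:
  num=0
  num=1, v=25
  num=2, v=2
  num=3, v=37
  num=4, v=38
  num=6, v=10
  num=7, v=22
  num=8, v=30
  num=9, v=31
  num=11, v=14

Final answer: 11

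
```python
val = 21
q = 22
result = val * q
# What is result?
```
Trace:
  val=21
  val=21, q=22
  val=21, q=22, result=462

Final answer: 462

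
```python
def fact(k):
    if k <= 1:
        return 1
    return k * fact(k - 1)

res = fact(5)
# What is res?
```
Call trace:
fact(k=5)
  fact(k=4)
    fact(k=3)
      fact(k=2)
        fact(k=1)
        -> return 1
      -> return 2
    -> return 6
  -> return 24
-> return 120

Final answer: 120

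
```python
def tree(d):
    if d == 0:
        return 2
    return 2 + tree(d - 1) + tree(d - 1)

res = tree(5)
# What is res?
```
Call trace (a repeated sub-call is expanded the first time; later identical calls just restate its return value):
tree(d=5)
  tree(d=4)
    tree(d=3)
      tree(d=2)
        tree(d=1)
          tree(d=0)
          -> return 2
          tree(d=0)
          -> return 2
        -> return 6
        tree(d=1) -> return 6  (same call as traced above)
      -> return 14
      tree(d=2) -> return 14  (same call as traced above)
    -> return 30
    tree(d=3) -> return 30  (same call as traced above)
  -> return 62
  tree(d=4) -> return 62  (same call as traced above)
-> return 126

Final answer: 126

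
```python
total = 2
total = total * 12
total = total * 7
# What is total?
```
Trace:
  total=2
  total=24
  total=168

Final answer: 168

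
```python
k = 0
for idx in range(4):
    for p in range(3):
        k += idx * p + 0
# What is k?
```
Trace:
  k=0
  k=0, idx=0, p=0
  k=0, idx=0, p=1
  k=0, idx=0, p=2
  k=0, idx=1, p=0
  k=1, idx=1, p=1
  k=3, idx=1, p=2
  k=3, idx=2, p=0
  k=5, idx=2, p=1
  k=9, idx=2, p=2
  k=9, idx=3, p=0
  k=12, idx=3, p=1
  k=18, idx=3, p=2

Final answer: 18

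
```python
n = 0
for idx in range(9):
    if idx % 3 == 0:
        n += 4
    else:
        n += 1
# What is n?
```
Trace:
  n=0
  n=4, idx=0
  n=5, idx=1
  n=6, idx=2
  n=10, idx=3
  n=11, idx=4
  n=12, idx=5
  n=16, idx=6
  n=17, idx=7
  n=18, idx=8

Final answer: 18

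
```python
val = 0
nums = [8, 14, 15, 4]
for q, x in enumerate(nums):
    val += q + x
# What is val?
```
Trace:
  val=0
  val=8, q=0, x=8
  val=23, q=1, x=14
  val=40, q=2, x=15
  val=47, q=3, x=4

Final answer: 47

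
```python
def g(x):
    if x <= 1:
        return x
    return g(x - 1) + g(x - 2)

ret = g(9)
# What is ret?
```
Call trace (a repeated sub-call is expanded the first time; later identical calls just restate its return value):
g(x=9)
  g(x=8)
    g(x=7)
      g(x=6)
        g(x=5)
          g(x=4)
            g(x=3)
              g(x=2)
                g(x=1)
                -> return 1
                g(x=0)
                -> return 0
              -> return 1
              g(x=1)
              -> return 1
            -> return 2
            g(x=2) -> return 1  (same call as traced above)
          -> return 3
          g(x=3) -> return 2  (same call as traced above)
        -> return 5
        g(x=4) -> return 3  (same call as traced above)
      -> return 8
      g(x=5) -> return 5  (same call as traced above)
    -> return 13
    g(x=6) -> return 8  (same call as traced above)
  -> return 21
  g(x=7) -> return 13  (same call as traced above)
-> return 34

Final answer: 34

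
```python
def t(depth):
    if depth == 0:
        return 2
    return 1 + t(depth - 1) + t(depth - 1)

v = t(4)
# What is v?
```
Call trace (a repeated sub-call is expanded the first time; later identical calls just restate its return value):
t(depth=4)
  t(depth=3)
    t(depth=2)
      t(depth=1)
        t(depth=0)
        -> return 2
        t(depth=0)
        -> return 2
      -> return 5
      t(depth=1) -> return 5  (same call as traced above)
    -> return 11
    t(depth=2) -> return 11  (same call as traced above)
  -> return 23
  t(depth=3) -> return 23  (same call as traced above)
-> return 47

Final answer: 47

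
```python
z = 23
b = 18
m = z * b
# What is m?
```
Trace:
  z=23
  z=23, b=18
  z=23, b=18, m=414

Final answer: 414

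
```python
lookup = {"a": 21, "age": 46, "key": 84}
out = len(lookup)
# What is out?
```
Trace:
  lookup={'a': 21, 'age': 46, 'key': 84}
  lookup={'a': 21, 'age': 46, 'key': 84}, out=3

Final answer: 3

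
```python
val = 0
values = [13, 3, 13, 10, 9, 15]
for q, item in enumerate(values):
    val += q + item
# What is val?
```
Trace:
  val=0
  val=13, q=0, item=13
  val=17, q=1, item=3
  val=32, q=2, item=13
  val=45, q=3, item=10
  val=58, q=4, item=9
  val=78, q=5, item=15

Final answer: 78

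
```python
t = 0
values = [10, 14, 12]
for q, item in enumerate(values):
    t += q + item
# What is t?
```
Trace:
  t=0
  t=10, q=0, item=10
  t=25, q=1, item=14
  t=39, q=2, item=12

Final answer: 39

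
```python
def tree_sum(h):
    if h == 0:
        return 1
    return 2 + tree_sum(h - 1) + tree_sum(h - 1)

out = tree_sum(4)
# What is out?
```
Call trace (a repeated sub-call is expanded the first time; later identical calls just restate its return value):
tree_sum(h=4)
  tree_sum(h=3)
    tree_sum(h=2)
      tree_sum(h=1)
        tree_sum(h=0)
        -> return 1
        tree_sum(h=0)
        -> return 1
      -> return 4
      tree_sum(h=1) -> return 4  (same call as traced above)
    -> return 10
    tree_sum(h=2) -> return 10  (same call as traced above)
  -> return 22
  tree_sum(h=3) -> return 22  (same call as traced above)
-> return 46

Final answer: 46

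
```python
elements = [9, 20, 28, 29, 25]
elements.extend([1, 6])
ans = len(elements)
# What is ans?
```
Trace:
  elements=[9, 20, 28, 29, 25]
  elements=[9, 20, 28, 29, 25, 1, 6]
  elements=[9, 20, 28, 29, 25, 1, 6], ans=7

Final answer: 7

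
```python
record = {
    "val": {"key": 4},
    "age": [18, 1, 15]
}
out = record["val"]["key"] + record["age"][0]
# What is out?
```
Trace:
  record={'val': {'key': 4}, 'age': [18, 1, 15]}
  record={'val': {'key': 4}, 'age': [18, 1, 15]}, out=22

Final answer: 22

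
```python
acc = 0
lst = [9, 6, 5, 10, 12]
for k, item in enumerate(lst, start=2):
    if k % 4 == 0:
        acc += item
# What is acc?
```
Trace:
  acc=0
  acc=0, k=2, item=9
  acc=0, k=3, item=6
  acc=5, k=4, item=5
  acc=5, k=5, item=10
  acc=5, k=6, item=12

Final answer: 5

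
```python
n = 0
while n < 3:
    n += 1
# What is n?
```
Trace:
  n=0
  n=1
  n=2
  n=3

Final answer: 3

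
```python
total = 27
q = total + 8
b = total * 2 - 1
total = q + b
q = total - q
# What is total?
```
Trace:
  total=27
  total=27, q=35
  total=27, q=35, b=53
  total=88, q=35, b=53
  total=88, q=53, b=53

Final answer: 88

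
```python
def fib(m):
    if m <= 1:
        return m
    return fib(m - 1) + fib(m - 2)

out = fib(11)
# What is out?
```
Call trace (a repeated sub-call is expanded the first time; later identical calls just restate its return value):
fib(m=11)
  fib(m=10)
    fib(m=9)
      fib(m=8)
        fib(m=7)
          fib(m=6)
            fib(m=5)
              fib(m=4)
                fib(m=3)
                  fib(m=2)
                    fib(m=1)
                    -> return 1
                    fib(m=0)
                    -> return 0
                  -> return 1
                  fib(m=1)
                  -> return 1
                -> return 2
                fib(m=2) -> return 1  (same call as traced above)
              -> return 3
              fib(m=3) -> return 2  (same call as traced above)
            -> return 5
            fib(m=4) -> return 3  (same call as traced above)
          -> return 8
          fib(m=5) -> return 5  (same call as traced above)
        -> return 13
        fib(m=6) -> return 8  (same call as traced above)
      -> return 21
      fib(m=7) -> return 13  (same call as traced above)
    -> return 34
    fib(m=8) -> return 21  (same call as traced above)
  -> return 55
  fib(m=9) -> return 34  (same call as traced above)
-> return 89

Final answer: 89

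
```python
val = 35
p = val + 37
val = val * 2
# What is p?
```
Trace:
  val=35
  val=35, p=72
  val=70, p=72

Final answer: 72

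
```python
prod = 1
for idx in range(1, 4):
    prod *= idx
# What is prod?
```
Trace:
  prod=1
  prod=1, idx=1
  prod=2, idx=2
  prod=6, idx=3

Final answer: 6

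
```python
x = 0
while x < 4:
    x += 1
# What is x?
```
Trace:
  x=0
  x=1
  x=2
  x=3
  x=4

Final answer: 4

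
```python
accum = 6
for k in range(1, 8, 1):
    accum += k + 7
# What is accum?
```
Trace:
  accum=6
  accum=14, k=1
  accum=23, k=2
  accum=33, k=3
  accum=44, k=4
  accum=56, k=5
  accum=69, k=6
  accum=83, k=7

Final answer: 83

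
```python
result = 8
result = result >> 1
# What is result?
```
Trace:
  result=8
  result=4

Final answer: 4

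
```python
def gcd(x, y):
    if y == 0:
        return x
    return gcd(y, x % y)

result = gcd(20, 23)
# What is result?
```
Call trace:
gcd(x=20, y=23)
  gcd(x=23, y=20)
    gcd(x=20, y=3)
      gcd(x=3, y=2)
        gcd(x=2, y=1)
          gcd(x=1, y=0)
          -> return 1
        -> return 1
      -> return 1
    -> return 1
  -> return 1
-> return 1

Final answer: 1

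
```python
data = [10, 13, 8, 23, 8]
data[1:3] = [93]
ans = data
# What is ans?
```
Trace:
  data=[10, 13, 8, 23, 8]
  data=[10, 93, 23, 8]
  data=[10, 93, 23, 8], ans=[10, 93, 23, 8]

Final answer: [10, 93, 23, 8]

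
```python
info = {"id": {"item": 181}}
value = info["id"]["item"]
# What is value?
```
Trace:
  info={'id': {'item': 181}}
  info={'id': {'item': 181}}, value=181

Final answer: 181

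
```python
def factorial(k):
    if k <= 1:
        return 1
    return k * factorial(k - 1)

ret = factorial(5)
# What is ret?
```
Call trace:
factorial(k=5)
  factorial(k=4)
    factorial(k=3)
      factorial(k=2)
        factorial(k=1)
        -> return 1
      -> return 2
    -> return 6
  -> return 24
-> return 120

Final answer: 120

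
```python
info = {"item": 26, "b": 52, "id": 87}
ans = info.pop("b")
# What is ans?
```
Trace:
  info={'item': 26, 'b': 52, 'id': 87}
  info={'item': 26, 'id': 87}, ans=52

Final answer: 52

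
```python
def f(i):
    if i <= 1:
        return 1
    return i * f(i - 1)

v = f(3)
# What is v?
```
Call trace:
f(i=3)
  f(i=2)
    f(i=1)
    -> return 1
  -> return 2
-> return 6

Final answer: 6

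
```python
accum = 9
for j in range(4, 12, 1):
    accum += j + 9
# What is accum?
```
Trace:
  accum=9
  accum=22, j=4
  accum=36, j=5
  accum=51, j=6
  accum=67, j=7
  accum=84, j=8
  accum=102, j=9
  accum=121, j=10
  accum=141, j=11

Final answer: 141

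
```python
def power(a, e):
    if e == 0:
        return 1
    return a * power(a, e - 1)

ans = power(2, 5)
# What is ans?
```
Call trace:
power(a=2, e=5)
  power(a=2, e=4)
    power(a=2, e=3)
      power(a=2, e=2)
        power(a=2, e=1)
          power(a=2, e=0)
          -> return 1
        -> return 2
      -> return 4
    -> return 8
  -> return 16
-> return 32

Final answer: 32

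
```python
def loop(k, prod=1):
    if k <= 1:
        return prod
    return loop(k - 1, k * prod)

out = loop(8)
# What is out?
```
Call trace:
loop(k=8, prod=1)
  loop(k=7, prod=8)
    loop(k=6, prod=56)
      loop(k=5, prod=336)
        loop(k=4, prod=1680)
          loop(k=3, prod=6720)
            loop(k=2, prod=20160)
              loop(k=1, prod=40320)
              -> return 40320
            -> return 40320
          -> return 40320
        -> return 40320
      -> return 40320
    -> return 40320
  -> return 40320
-> return 40320

Final answer: 40320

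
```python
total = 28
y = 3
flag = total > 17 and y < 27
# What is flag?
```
Trace:
  total=28
  total=28, y=3
  total=28, y=3, flag=True

Final answer: True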